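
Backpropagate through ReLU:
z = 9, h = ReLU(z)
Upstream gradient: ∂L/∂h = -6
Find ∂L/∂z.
∂L/∂z = -6

h = ReLU(9) = 9
Since z > 0: ∂h/∂z = 1
∂L/∂z = ∂L/∂h · ∂h/∂z = -6 × 1 = -6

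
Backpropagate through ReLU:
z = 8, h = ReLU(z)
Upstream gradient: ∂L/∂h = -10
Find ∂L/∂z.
∂L/∂z = -10

h = ReLU(8) = 8
Since z > 0: ∂h/∂z = 1
∂L/∂z = ∂L/∂h · ∂h/∂z = -10 × 1 = -10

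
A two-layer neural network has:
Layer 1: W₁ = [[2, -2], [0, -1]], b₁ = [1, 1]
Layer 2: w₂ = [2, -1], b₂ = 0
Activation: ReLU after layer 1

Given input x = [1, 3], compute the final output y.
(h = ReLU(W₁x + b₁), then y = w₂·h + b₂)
y = 0

Layer 1 pre-activation: z₁ = [-3, -2]
After ReLU: h = [0, 0]
Layer 2 output: y = 2×0 + -1×0 + 0 = 0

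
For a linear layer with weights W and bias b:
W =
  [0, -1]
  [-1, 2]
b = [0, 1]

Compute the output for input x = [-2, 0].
y = [0, 3]

Wx = [0×-2 + -1×0, -1×-2 + 2×0]
   = [0, 2]
y = Wx + b = [0 + 0, 2 + 1] = [0, 3]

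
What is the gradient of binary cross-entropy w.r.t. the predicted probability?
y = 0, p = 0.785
∂L/∂p = 4.651

∂L/∂p = -y/p + (1-y)/(1-p) = 0 + 1/0.215 = 4.651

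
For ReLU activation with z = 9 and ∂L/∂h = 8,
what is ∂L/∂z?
∂L/∂z = 8

h = ReLU(9) = 9
Since z > 0: ∂h/∂z = 1
∂L/∂z = ∂L/∂h · ∂h/∂z = 8 × 1 = 8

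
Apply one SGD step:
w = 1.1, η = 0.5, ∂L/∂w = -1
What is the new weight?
w_new = 1.6

w_new = w - η·∂L/∂w = 1.1 - 0.5×(-1) = 1.1 - (-0.5) = 1.6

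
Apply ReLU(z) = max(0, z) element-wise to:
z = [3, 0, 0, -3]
h = [3, 0, 0, 0]

ReLU applied element-wise: max(0,3)=3, max(0,0)=0, max(0,0)=0, max(0,-3)=0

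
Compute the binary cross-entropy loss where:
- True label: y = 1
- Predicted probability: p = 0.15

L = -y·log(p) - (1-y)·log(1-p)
L = 1.897

L = -1·log(0.15) - 0·log(0.85) = -log(0.15) = 1.897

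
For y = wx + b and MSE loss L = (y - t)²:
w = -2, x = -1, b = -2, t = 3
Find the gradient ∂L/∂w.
∂L/∂w = 6

y = wx + b = (-2)(-1) + -2 = 0
∂L/∂y = 2(y - t) = 2(0 - 3) = -6
∂y/∂w = x = -1
∂L/∂w = ∂L/∂y · ∂y/∂w = -6 × -1 = 6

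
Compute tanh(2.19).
0.9753

tanh(2.19) = (e^(2.19) - e^(-2.19))/(e^(2.19) + e^(-2.19)) = 0.9753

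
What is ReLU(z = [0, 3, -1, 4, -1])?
h = [0, 3, 0, 4, 0]

ReLU applied element-wise: max(0,0)=0, max(0,3)=3, max(0,-1)=0, max(0,4)=4, max(0,-1)=0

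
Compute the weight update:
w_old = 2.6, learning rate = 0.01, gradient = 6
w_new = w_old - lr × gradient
w_new = 2.54

w_new = w - η·∂L/∂w = 2.6 - 0.01×(6) = 2.6 - (0.06) = 2.54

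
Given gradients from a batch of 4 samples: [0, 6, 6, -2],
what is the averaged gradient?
Average gradient = 2.5

Average = (1/4)(0 + 6 + 6 + -2) = 10/4 = 2.5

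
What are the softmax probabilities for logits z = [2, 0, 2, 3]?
p = [0.206, 0.0279, 0.206, 0.5601]

exp(z) = [7.389, 1, 7.389, 20.09]
Sum = 35.86
p = [0.206, 0.0279, 0.206, 0.5601]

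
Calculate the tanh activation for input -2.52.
-0.9871

tanh(-2.52) = (e^(-2.52) - e^(2.52))/(e^(-2.52) + e^(2.52)) = -0.9871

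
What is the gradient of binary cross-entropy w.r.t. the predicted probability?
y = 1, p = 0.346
∂L/∂p = -2.89

∂L/∂p = -y/p + (1-y)/(1-p) = -1/0.346 + 0 = -2.89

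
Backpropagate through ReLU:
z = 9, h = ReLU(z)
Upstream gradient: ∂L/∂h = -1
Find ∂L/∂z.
∂L/∂z = -1

h = ReLU(9) = 9
Since z > 0: ∂h/∂z = 1
∂L/∂z = ∂L/∂h · ∂h/∂z = -1 × 1 = -1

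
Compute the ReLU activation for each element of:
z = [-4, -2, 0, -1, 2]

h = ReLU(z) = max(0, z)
h = [0, 0, 0, 0, 2]

ReLU applied element-wise: max(0,-4)=0, max(0,-2)=0, max(0,0)=0, max(0,-1)=0, max(0,2)=2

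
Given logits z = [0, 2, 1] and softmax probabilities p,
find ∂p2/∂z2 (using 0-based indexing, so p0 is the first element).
∂p2/∂z2 = 0.1848

p = softmax(z) = [0.09003, 0.6652, 0.2447]
p2 = 0.2447

∂p2/∂z2 = p2(1 - p2) = 0.2447 × (1 - 0.2447) = 0.1848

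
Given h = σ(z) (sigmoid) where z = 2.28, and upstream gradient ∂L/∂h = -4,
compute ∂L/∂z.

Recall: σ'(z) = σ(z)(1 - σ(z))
∂L/∂z = -0.3367

σ(2.28) = 0.9072
σ'(2.28) = σ(2.28)(1 - σ(2.28)) = 0.9072 × 0.09279 = 0.08418
∂L/∂z = ∂L/∂h · σ'(z) = -4 × 0.08418 = -0.3367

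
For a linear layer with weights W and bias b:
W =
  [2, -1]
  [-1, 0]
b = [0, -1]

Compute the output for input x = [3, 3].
y = [3, -4]

Wx = [2×3 + -1×3, -1×3 + 0×3]
   = [3, -3]
y = Wx + b = [3 + 0, -3 + -1] = [3, -4]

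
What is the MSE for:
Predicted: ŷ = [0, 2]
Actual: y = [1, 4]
MSE = 2.5

MSE = (1/2)((0-1)² + (2-4)²) = (1/2)(1 + 4) = 2.5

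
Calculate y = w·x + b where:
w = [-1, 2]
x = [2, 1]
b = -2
y = -2

y = (-1)(2) + (2)(1) + -2 = -2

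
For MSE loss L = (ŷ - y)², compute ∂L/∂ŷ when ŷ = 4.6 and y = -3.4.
∂L/∂ŷ = 16.0

∂L/∂ŷ = 2(ŷ - y) = 2(4.6 - -3.4) = 2(8.0) = 16.0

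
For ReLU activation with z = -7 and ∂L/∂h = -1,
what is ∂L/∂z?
∂L/∂z = 0

h = ReLU(-7) = 0
Since z < 0: ∂h/∂z = 0
∂L/∂z = ∂L/∂h · ∂h/∂z = -1 × 0 = 0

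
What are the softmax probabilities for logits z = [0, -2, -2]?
p = [0.787, 0.1065, 0.1065]

exp(z) = [1, 0.1353, 0.1353]
Sum = 1.271
p = [0.787, 0.1065, 0.1065]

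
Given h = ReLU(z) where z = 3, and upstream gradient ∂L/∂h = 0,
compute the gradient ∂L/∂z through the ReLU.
∂L/∂z = 0

h = ReLU(3) = 3
Since z > 0: ∂h/∂z = 1
∂L/∂z = ∂L/∂h · ∂h/∂z = 0 × 1 = 0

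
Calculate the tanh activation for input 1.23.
0.8426

tanh(1.23) = (e^(1.23) - e^(-1.23))/(e^(1.23) + e^(-1.23)) = 0.8426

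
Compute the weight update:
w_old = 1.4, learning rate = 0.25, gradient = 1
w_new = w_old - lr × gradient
w_new = 1.15

w_new = w - η·∂L/∂w = 1.4 - 0.25×(1) = 1.4 - (0.25) = 1.15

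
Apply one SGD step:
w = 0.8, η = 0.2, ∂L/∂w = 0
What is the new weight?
w_new = 0.8

w_new = w - η·∂L/∂w = 0.8 - 0.2×(0) = 0.8 - (0) = 0.8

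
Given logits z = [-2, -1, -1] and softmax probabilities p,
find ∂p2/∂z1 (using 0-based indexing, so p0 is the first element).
∂p2/∂z1 = -0.1784

p = softmax(z) = [0.1554, 0.4223, 0.4223]
p2 = 0.4223, p1 = 0.4223

∂p2/∂z1 = -p2 × p1 = -0.4223 × 0.4223 = -0.1784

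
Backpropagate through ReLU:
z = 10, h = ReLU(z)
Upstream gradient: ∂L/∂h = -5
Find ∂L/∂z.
∂L/∂z = -5

h = ReLU(10) = 10
Since z > 0: ∂h/∂z = 1
∂L/∂z = ∂L/∂h · ∂h/∂z = -5 × 1 = -5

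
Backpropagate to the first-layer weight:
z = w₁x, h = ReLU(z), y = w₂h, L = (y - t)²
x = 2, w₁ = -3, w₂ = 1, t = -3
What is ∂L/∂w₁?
∂L/∂w₁ = 0

Forward pass:
z = w₁x = -3×2 = -6
h = ReLU(-6) = 0
y = w₂h = 1×0 = 0

Backward pass:
∂L/∂y = 2(y - t) = 2(0 - -3) = 6
∂y/∂h = w₂ = 1
∂h/∂z = 0 (ReLU derivative)
∂z/∂w₁ = x = 2

∂L/∂w₁ = 6 × 1 × 0 × 2 = 0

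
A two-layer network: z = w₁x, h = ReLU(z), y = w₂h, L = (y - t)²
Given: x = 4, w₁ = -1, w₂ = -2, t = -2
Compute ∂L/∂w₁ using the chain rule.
∂L/∂w₁ = 0

Forward pass:
z = w₁x = -1×4 = -4
h = ReLU(-4) = 0
y = w₂h = -2×0 = 0

Backward pass:
∂L/∂y = 2(y - t) = 2(0 - -2) = 4
∂y/∂h = w₂ = -2
∂h/∂z = 0 (ReLU derivative)
∂z/∂w₁ = x = 4

∂L/∂w₁ = 4 × -2 × 0 × 4 = 0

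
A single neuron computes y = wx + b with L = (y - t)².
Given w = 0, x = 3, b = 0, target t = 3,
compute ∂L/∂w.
∂L/∂w = -18

y = wx + b = (0)(3) + 0 = 0
∂L/∂y = 2(y - t) = 2(0 - 3) = -6
∂y/∂w = x = 3
∂L/∂w = ∂L/∂y · ∂y/∂w = -6 × 3 = -18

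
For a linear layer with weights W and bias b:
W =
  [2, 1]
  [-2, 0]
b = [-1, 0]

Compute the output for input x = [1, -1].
y = [0, -2]

Wx = [2×1 + 1×-1, -2×1 + 0×-1]
   = [1, -2]
y = Wx + b = [1 + -1, -2 + 0] = [0, -2]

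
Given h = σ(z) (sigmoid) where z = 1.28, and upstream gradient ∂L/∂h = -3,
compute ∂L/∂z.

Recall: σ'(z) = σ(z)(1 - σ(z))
∂L/∂z = -0.5107

σ(1.28) = 0.7824
σ'(1.28) = σ(1.28)(1 - σ(1.28)) = 0.7824 × 0.2176 = 0.1702
∂L/∂z = ∂L/∂h · σ'(z) = -3 × 0.1702 = -0.5107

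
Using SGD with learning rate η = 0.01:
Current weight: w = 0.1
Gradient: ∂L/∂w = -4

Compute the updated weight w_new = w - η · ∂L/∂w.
w_new = 0.14

w_new = w - η·∂L/∂w = 0.1 - 0.01×(-4) = 0.1 - (-0.04) = 0.14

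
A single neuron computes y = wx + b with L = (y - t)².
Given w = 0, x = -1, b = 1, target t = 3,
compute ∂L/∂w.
∂L/∂w = 4

y = wx + b = (0)(-1) + 1 = 1
∂L/∂y = 2(y - t) = 2(1 - 3) = -4
∂y/∂w = x = -1
∂L/∂w = ∂L/∂y · ∂y/∂w = -4 × -1 = 4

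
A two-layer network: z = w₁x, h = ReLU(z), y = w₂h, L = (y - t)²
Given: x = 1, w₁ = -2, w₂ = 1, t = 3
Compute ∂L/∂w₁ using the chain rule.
∂L/∂w₁ = 0

Forward pass:
z = w₁x = -2×1 = -2
h = ReLU(-2) = 0
y = w₂h = 1×0 = 0

Backward pass:
∂L/∂y = 2(y - t) = 2(0 - 3) = -6
∂y/∂h = w₂ = 1
∂h/∂z = 0 (ReLU derivative)
∂z/∂w₁ = x = 1

∂L/∂w₁ = -6 × 1 × 0 × 1 = 0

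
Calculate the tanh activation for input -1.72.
-0.9379

tanh(-1.72) = (e^(-1.72) - e^(1.72))/(e^(-1.72) + e^(1.72)) = -0.9379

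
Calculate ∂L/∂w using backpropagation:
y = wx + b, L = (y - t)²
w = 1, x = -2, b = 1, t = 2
∂L/∂w = 12

y = wx + b = (1)(-2) + 1 = -1
∂L/∂y = 2(y - t) = 2(-1 - 2) = -6
∂y/∂w = x = -2
∂L/∂w = ∂L/∂y · ∂y/∂w = -6 × -2 = 12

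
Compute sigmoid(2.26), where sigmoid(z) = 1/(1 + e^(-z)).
0.9055

sigmoid(2.26) = 1/(1 + e^(-2.26)) = 1/(1 + 0.1044) = 0.9055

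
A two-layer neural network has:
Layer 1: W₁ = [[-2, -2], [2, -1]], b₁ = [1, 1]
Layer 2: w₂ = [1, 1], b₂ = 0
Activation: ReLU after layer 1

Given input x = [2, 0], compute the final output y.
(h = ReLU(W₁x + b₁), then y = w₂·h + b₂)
y = 5

Layer 1 pre-activation: z₁ = [-3, 5]
After ReLU: h = [0, 5]
Layer 2 output: y = 1×0 + 1×5 + 0 = 5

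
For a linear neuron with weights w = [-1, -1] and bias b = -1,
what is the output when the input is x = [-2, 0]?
y = 1

y = (-1)(-2) + (-1)(0) + -1 = 1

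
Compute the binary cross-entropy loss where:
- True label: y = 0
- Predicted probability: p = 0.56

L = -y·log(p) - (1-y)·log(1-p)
L = 0.821

L = -0·log(0.56) - 1·log(0.44) = -log(0.44) = 0.821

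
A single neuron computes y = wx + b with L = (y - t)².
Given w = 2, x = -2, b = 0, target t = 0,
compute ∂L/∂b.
∂L/∂b = -8

y = wx + b = (2)(-2) + 0 = -4
∂L/∂y = 2(y - t) = 2(-4 - 0) = -8
∂y/∂b = 1
∂L/∂b = ∂L/∂y · ∂y/∂b = -8 × 1 = -8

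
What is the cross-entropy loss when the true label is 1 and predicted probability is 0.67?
L = 0.4005

L = -1·log(0.67) - 0·log(0.33) = -log(0.67) = 0.4005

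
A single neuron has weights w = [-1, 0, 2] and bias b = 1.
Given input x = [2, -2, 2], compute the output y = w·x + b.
y = 3

y = (-1)(2) + (0)(-2) + (2)(2) + 1 = 3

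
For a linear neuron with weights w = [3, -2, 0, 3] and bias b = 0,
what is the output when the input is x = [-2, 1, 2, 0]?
y = -8

y = (3)(-2) + (-2)(1) + (0)(2) + (3)(0) + 0 = -8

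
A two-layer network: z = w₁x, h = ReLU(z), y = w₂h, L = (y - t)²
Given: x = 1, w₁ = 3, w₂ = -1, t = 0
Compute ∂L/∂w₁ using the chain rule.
∂L/∂w₁ = 6

Forward pass:
z = w₁x = 3×1 = 3
h = ReLU(3) = 3
y = w₂h = -1×3 = -3

Backward pass:
∂L/∂y = 2(y - t) = 2(-3 - 0) = -6
∂y/∂h = w₂ = -1
∂h/∂z = 1 (ReLU derivative)
∂z/∂w₁ = x = 1

∂L/∂w₁ = -6 × -1 × 1 × 1 = 6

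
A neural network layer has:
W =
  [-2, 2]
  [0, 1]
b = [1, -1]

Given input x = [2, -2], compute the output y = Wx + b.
y = [-7, -3]

Wx = [-2×2 + 2×-2, 0×2 + 1×-2]
   = [-8, -2]
y = Wx + b = [-8 + 1, -2 + -1] = [-7, -3]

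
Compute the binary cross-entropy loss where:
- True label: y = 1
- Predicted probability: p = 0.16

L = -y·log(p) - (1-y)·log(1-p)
L = 1.833

L = -1·log(0.16) - 0·log(0.84) = -log(0.16) = 1.833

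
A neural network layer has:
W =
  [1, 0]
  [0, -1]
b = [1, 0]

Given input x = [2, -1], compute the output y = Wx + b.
y = [3, 1]

Wx = [1×2 + 0×-1, 0×2 + -1×-1]
   = [2, 1]
y = Wx + b = [2 + 1, 1 + 0] = [3, 1]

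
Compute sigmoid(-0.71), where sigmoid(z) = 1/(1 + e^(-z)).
0.3296

sigmoid(-0.71) = 1/(1 + e^(0.71)) = 1/(1 + 2.034) = 0.3296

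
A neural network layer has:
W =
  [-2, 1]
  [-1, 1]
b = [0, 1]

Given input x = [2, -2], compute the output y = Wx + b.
y = [-6, -3]

Wx = [-2×2 + 1×-2, -1×2 + 1×-2]
   = [-6, -4]
y = Wx + b = [-6 + 0, -4 + 1] = [-6, -3]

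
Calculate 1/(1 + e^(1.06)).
0.2573

sigmoid(-1.06) = 1/(1 + e^(1.06)) = 1/(1 + 2.886) = 0.2573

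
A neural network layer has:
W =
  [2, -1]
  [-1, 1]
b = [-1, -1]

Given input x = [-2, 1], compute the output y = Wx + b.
y = [-6, 2]

Wx = [2×-2 + -1×1, -1×-2 + 1×1]
   = [-5, 3]
y = Wx + b = [-5 + -1, 3 + -1] = [-6, 2]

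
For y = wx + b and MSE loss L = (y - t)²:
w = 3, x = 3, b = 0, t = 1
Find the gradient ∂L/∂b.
∂L/∂b = 16

y = wx + b = (3)(3) + 0 = 9
∂L/∂y = 2(y - t) = 2(9 - 1) = 16
∂y/∂b = 1
∂L/∂b = ∂L/∂y · ∂y/∂b = 16 × 1 = 16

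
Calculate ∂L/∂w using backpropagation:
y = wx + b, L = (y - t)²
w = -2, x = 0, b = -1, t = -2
∂L/∂w = 0

y = wx + b = (-2)(0) + -1 = -1
∂L/∂y = 2(y - t) = 2(-1 - -2) = 2
∂y/∂w = x = 0
∂L/∂w = ∂L/∂y · ∂y/∂w = 2 × 0 = 0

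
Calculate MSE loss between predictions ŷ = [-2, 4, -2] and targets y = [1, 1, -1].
MSE = 6.333

MSE = (1/3)((-2-1)² + (4-1)² + (-2--1)²) = (1/3)(9 + 9 + 1) = 6.333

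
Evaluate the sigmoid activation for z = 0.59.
0.6434

sigmoid(0.59) = 1/(1 + e^(-0.59)) = 1/(1 + 0.5543) = 0.6434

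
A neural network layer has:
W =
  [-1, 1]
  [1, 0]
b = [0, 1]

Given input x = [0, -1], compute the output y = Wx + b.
y = [-1, 1]

Wx = [-1×0 + 1×-1, 1×0 + 0×-1]
   = [-1, 0]
y = Wx + b = [-1 + 0, 0 + 1] = [-1, 1]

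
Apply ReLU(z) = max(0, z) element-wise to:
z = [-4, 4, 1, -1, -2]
h = [0, 4, 1, 0, 0]

ReLU applied element-wise: max(0,-4)=0, max(0,4)=4, max(0,1)=1, max(0,-1)=0, max(0,-2)=0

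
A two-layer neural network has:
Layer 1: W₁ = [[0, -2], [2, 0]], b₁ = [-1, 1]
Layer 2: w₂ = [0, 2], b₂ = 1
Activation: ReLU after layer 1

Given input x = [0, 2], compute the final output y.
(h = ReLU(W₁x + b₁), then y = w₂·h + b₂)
y = 3

Layer 1 pre-activation: z₁ = [-5, 1]
After ReLU: h = [0, 1]
Layer 2 output: y = 0×0 + 2×1 + 1 = 3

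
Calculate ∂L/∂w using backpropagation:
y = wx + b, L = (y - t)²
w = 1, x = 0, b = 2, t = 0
∂L/∂w = 0

y = wx + b = (1)(0) + 2 = 2
∂L/∂y = 2(y - t) = 2(2 - 0) = 4
∂y/∂w = x = 0
∂L/∂w = ∂L/∂y · ∂y/∂w = 4 × 0 = 0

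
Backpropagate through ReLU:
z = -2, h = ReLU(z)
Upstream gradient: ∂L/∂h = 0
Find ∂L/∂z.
∂L/∂z = 0

h = ReLU(-2) = 0
Since z < 0: ∂h/∂z = 0
∂L/∂z = ∂L/∂h · ∂h/∂z = 0 × 0 = 0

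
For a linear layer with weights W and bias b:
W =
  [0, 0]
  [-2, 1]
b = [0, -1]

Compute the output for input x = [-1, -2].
y = [0, -1]

Wx = [0×-1 + 0×-2, -2×-1 + 1×-2]
   = [0, 0]
y = Wx + b = [0 + 0, 0 + -1] = [0, -1]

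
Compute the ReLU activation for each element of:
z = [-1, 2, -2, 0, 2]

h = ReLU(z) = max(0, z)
h = [0, 2, 0, 0, 2]

ReLU applied element-wise: max(0,-1)=0, max(0,2)=2, max(0,-2)=0, max(0,0)=0, max(0,2)=2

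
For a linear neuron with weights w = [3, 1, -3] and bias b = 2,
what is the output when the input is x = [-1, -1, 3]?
y = -11

y = (3)(-1) + (1)(-1) + (-3)(3) + 2 = -11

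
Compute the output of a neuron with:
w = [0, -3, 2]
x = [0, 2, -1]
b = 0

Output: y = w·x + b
y = -8

y = (0)(0) + (-3)(2) + (2)(-1) + 0 = -8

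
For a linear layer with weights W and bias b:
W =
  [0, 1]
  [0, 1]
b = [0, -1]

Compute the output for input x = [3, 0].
y = [0, -1]

Wx = [0×3 + 1×0, 0×3 + 1×0]
   = [0, 0]
y = Wx + b = [0 + 0, 0 + -1] = [0, -1]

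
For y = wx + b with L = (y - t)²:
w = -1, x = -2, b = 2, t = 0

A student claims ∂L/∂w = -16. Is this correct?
Correct

y = (-1)(-2) + 2 = 4
∂L/∂y = 2(y - t) = 2(4 - 0) = 8
∂y/∂w = x = -2
∂L/∂w = 8 × -2 = -16

Claimed value: -16
Correct: The correct gradient is -16.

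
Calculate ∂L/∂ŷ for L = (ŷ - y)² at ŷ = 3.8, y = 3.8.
∂L/∂ŷ = 0.0

∂L/∂ŷ = 2(ŷ - y) = 2(3.8 - 3.8) = 2(0.0) = 0.0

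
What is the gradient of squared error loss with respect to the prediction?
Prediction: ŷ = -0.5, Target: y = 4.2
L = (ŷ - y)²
∂L/∂ŷ = -9.4

∂L/∂ŷ = 2(ŷ - y) = 2(-0.5 - 4.2) = 2(-4.7) = -9.4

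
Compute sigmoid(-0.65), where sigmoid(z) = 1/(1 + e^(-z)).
0.343

sigmoid(-0.65) = 1/(1 + e^(0.65)) = 1/(1 + 1.916) = 0.343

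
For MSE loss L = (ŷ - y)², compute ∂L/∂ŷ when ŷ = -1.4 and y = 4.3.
∂L/∂ŷ = -11.4

∂L/∂ŷ = 2(ŷ - y) = 2(-1.4 - 4.3) = 2(-5.7) = -11.4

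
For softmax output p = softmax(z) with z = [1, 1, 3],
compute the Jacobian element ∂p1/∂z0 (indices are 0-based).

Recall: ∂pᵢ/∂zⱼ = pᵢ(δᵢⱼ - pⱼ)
∂p1/∂z0 = -0.01134

p = softmax(z) = [0.1065, 0.1065, 0.787]
p1 = 0.1065, p0 = 0.1065

∂p1/∂z0 = -p1 × p0 = -0.1065 × 0.1065 = -0.01134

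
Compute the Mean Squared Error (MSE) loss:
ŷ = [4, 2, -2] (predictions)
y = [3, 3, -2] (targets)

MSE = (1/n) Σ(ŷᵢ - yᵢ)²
MSE = 0.6667

MSE = (1/3)((4-3)² + (2-3)² + (-2--2)²) = (1/3)(1 + 1 + 0) = 0.6667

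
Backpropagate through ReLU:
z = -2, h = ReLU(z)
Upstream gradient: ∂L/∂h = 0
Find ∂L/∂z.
∂L/∂z = 0

h = ReLU(-2) = 0
Since z < 0: ∂h/∂z = 0
∂L/∂z = ∂L/∂h · ∂h/∂z = 0 × 0 = 0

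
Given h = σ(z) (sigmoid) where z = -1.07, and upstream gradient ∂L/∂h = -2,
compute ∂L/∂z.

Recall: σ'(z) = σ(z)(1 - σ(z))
∂L/∂z = -0.3803

σ(-1.07) = 0.2554
σ'(-1.07) = σ(-1.07)(1 - σ(-1.07)) = 0.2554 × 0.7446 = 0.1902
∂L/∂z = ∂L/∂h · σ'(z) = -2 × 0.1902 = -0.3803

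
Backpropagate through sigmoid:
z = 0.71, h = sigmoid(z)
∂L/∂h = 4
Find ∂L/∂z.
∂L/∂z = 0.8839

σ(0.71) = 0.6704
σ'(0.71) = σ(0.71)(1 - σ(0.71)) = 0.6704 × 0.3296 = 0.221
∂L/∂z = ∂L/∂h · σ'(z) = 4 × 0.221 = 0.8839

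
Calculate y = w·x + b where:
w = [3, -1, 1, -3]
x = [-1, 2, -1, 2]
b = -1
y = -13

y = (3)(-1) + (-1)(2) + (1)(-1) + (-3)(2) + -1 = -13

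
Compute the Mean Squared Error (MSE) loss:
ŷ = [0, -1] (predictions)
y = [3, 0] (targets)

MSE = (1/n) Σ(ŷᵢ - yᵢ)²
MSE = 5

MSE = (1/2)((0-3)² + (-1-0)²) = (1/2)(9 + 1) = 5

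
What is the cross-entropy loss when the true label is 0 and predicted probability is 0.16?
L = 0.1744

L = -0·log(0.16) - 1·log(0.84) = -log(0.84) = 0.1744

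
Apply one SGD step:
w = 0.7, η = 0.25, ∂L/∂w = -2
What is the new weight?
w_new = 1.2

w_new = w - η·∂L/∂w = 0.7 - 0.25×(-2) = 0.7 - (-0.5) = 1.2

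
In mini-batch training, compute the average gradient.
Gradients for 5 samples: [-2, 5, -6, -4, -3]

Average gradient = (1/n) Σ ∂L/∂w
Average gradient = -2

Average = (1/5)(-2 + 5 + -6 + -4 + -3) = -10/5 = -2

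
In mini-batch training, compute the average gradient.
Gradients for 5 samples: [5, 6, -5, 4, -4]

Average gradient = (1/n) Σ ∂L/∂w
Average gradient = 1.2

Average = (1/5)(5 + 6 + -5 + 4 + -4) = 6/5 = 1.2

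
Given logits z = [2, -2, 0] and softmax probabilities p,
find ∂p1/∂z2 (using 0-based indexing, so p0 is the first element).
∂p1/∂z2 = -0.001862

p = softmax(z) = [0.8668, 0.01588, 0.1173]
p1 = 0.01588, p2 = 0.1173

∂p1/∂z2 = -p1 × p2 = -0.01588 × 0.1173 = -0.001862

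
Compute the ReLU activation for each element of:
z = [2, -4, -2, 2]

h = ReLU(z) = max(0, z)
h = [2, 0, 0, 2]

ReLU applied element-wise: max(0,2)=2, max(0,-4)=0, max(0,-2)=0, max(0,2)=2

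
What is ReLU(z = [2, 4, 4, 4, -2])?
h = [2, 4, 4, 4, 0]

ReLU applied element-wise: max(0,2)=2, max(0,4)=4, max(0,4)=4, max(0,4)=4, max(0,-2)=0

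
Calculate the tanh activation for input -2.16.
-0.9737

tanh(-2.16) = (e^(-2.16) - e^(2.16))/(e^(-2.16) + e^(2.16)) = -0.9737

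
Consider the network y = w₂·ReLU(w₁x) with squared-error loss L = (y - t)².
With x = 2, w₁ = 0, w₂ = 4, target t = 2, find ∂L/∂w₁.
∂L/∂w₁ = 0

Forward pass:
z = w₁x = 0×2 = 0
h = ReLU(0) = 0
y = w₂h = 4×0 = 0

Backward pass:
∂L/∂y = 2(y - t) = 2(0 - 2) = -4
∂y/∂h = w₂ = 4
∂h/∂z = 0 (ReLU derivative)
∂z/∂w₁ = x = 2

∂L/∂w₁ = -4 × 4 × 0 × 2 = 0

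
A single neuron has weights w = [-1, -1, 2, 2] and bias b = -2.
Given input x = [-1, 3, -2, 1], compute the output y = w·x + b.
y = -6

y = (-1)(-1) + (-1)(3) + (2)(-2) + (2)(1) + -2 = -6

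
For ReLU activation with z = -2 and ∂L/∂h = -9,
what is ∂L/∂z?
∂L/∂z = 0

h = ReLU(-2) = 0
Since z < 0: ∂h/∂z = 0
∂L/∂z = ∂L/∂h · ∂h/∂z = -9 × 0 = 0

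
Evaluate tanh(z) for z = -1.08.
-0.7932

tanh(-1.08) = (e^(-1.08) - e^(1.08))/(e^(-1.08) + e^(1.08)) = -0.7932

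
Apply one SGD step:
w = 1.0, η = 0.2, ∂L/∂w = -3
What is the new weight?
w_new = 1.6

w_new = w - η·∂L/∂w = 1.0 - 0.2×(-3) = 1.0 - (-0.6) = 1.6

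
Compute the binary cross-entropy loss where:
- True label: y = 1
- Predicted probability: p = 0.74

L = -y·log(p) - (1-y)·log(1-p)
L = 0.3011

L = -1·log(0.74) - 0·log(0.26) = -log(0.74) = 0.3011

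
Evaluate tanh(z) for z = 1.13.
0.811

tanh(1.13) = (e^(1.13) - e^(-1.13))/(e^(1.13) + e^(-1.13)) = 0.811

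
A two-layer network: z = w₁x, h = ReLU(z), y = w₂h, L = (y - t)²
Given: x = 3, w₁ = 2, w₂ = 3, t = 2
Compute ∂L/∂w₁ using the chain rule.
∂L/∂w₁ = 288

Forward pass:
z = w₁x = 2×3 = 6
h = ReLU(6) = 6
y = w₂h = 3×6 = 18

Backward pass:
∂L/∂y = 2(y - t) = 2(18 - 2) = 32
∂y/∂h = w₂ = 3
∂h/∂z = 1 (ReLU derivative)
∂z/∂w₁ = x = 3

∂L/∂w₁ = 32 × 3 × 1 × 3 = 288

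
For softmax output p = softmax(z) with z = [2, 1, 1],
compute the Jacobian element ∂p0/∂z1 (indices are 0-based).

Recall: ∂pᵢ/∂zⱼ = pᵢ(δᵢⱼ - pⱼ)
∂p0/∂z1 = -0.1221

p = softmax(z) = [0.5761, 0.2119, 0.2119]
p0 = 0.5761, p1 = 0.2119

∂p0/∂z1 = -p0 × p1 = -0.5761 × 0.2119 = -0.1221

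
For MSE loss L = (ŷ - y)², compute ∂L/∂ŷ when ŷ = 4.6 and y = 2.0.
∂L/∂ŷ = 5.2

∂L/∂ŷ = 2(ŷ - y) = 2(4.6 - 2.0) = 2(2.6) = 5.2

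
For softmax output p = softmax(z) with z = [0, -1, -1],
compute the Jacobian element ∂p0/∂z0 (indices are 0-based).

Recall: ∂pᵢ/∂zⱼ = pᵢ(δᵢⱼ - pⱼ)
∂p0/∂z0 = 0.2442

p = softmax(z) = [0.5761, 0.2119, 0.2119]
p0 = 0.5761

∂p0/∂z0 = p0(1 - p0) = 0.5761 × (1 - 0.5761) = 0.2442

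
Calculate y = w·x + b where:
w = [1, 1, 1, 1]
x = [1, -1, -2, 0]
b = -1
y = -3

y = (1)(1) + (1)(-1) + (1)(-2) + (1)(0) + -1 = -3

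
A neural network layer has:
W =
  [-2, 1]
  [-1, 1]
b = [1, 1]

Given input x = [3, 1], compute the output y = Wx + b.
y = [-4, -1]

Wx = [-2×3 + 1×1, -1×3 + 1×1]
   = [-5, -2]
y = Wx + b = [-5 + 1, -2 + 1] = [-4, -1]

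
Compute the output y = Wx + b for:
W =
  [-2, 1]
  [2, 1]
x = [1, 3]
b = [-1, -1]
y = [0, 4]

Wx = [-2×1 + 1×3, 2×1 + 1×3]
   = [1, 5]
y = Wx + b = [1 + -1, 5 + -1] = [0, 4]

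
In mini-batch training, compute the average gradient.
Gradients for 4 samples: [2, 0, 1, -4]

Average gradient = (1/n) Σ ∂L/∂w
Average gradient = -0.25

Average = (1/4)(2 + 0 + 1 + -4) = -1/4 = -0.25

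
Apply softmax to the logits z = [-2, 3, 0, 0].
p = [0.0061, 0.9039, 0.045, 0.045]

exp(z) = [0.1353, 20.09, 1, 1]
Sum = 22.22
p = [0.0061, 0.9039, 0.045, 0.045]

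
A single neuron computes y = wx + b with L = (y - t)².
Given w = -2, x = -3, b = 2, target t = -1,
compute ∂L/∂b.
∂L/∂b = 18

y = wx + b = (-2)(-3) + 2 = 8
∂L/∂y = 2(y - t) = 2(8 - -1) = 18
∂y/∂b = 1
∂L/∂b = ∂L/∂y · ∂y/∂b = 18 × 1 = 18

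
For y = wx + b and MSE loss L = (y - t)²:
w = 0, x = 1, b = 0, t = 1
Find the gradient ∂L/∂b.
∂L/∂b = -2

y = wx + b = (0)(1) + 0 = 0
∂L/∂y = 2(y - t) = 2(0 - 1) = -2
∂y/∂b = 1
∂L/∂b = ∂L/∂y · ∂y/∂b = -2 × 1 = -2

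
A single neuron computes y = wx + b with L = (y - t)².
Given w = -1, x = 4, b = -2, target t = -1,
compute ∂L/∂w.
∂L/∂w = -40

y = wx + b = (-1)(4) + -2 = -6
∂L/∂y = 2(y - t) = 2(-6 - -1) = -10
∂y/∂w = x = 4
∂L/∂w = ∂L/∂y · ∂y/∂w = -10 × 4 = -40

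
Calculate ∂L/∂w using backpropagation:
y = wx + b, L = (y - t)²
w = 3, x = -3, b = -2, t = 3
∂L/∂w = 84

y = wx + b = (3)(-3) + -2 = -11
∂L/∂y = 2(y - t) = 2(-11 - 3) = -28
∂y/∂w = x = -3
∂L/∂w = ∂L/∂y · ∂y/∂w = -28 × -3 = 84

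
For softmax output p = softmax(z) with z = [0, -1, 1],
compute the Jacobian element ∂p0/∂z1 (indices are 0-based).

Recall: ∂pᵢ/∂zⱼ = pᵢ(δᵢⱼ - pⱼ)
∂p0/∂z1 = -0.02203

p = softmax(z) = [0.2447, 0.09003, 0.6652]
p0 = 0.2447, p1 = 0.09003

∂p0/∂z1 = -p0 × p1 = -0.2447 × 0.09003 = -0.02203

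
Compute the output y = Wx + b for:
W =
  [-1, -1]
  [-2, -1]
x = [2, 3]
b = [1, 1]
y = [-4, -6]

Wx = [-1×2 + -1×3, -2×2 + -1×3]
   = [-5, -7]
y = Wx + b = [-5 + 1, -7 + 1] = [-4, -6]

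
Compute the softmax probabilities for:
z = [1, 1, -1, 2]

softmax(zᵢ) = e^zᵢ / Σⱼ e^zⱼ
p = [0.206, 0.206, 0.0279, 0.5601]

exp(z) = [2.718, 2.718, 0.3679, 7.389]
Sum = 13.19
p = [0.206, 0.206, 0.0279, 0.5601]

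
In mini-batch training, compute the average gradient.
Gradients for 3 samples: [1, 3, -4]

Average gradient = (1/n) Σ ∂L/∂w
Average gradient = 0

Average = (1/3)(1 + 3 + -4) = 0/3 = 0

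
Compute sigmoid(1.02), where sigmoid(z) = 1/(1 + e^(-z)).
0.735

sigmoid(1.02) = 1/(1 + e^(-1.02)) = 1/(1 + 0.3606) = 0.735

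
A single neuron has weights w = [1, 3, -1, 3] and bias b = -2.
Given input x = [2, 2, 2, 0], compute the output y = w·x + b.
y = 4

y = (1)(2) + (3)(2) + (-1)(2) + (3)(0) + -2 = 4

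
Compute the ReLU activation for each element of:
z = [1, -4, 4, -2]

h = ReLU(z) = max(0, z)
h = [1, 0, 4, 0]

ReLU applied element-wise: max(0,1)=1, max(0,-4)=0, max(0,4)=4, max(0,-2)=0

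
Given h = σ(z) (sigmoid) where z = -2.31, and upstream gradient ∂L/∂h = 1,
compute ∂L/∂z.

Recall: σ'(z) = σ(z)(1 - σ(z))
∂L/∂z = 0.08214

σ(-2.31) = 0.0903
σ'(-2.31) = σ(-2.31)(1 - σ(-2.31)) = 0.0903 × 0.9097 = 0.08214
∂L/∂z = ∂L/∂h · σ'(z) = 1 × 0.08214 = 0.08214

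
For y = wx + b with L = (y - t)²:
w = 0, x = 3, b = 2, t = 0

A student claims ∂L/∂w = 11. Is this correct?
Incorrect

y = (0)(3) + 2 = 2
∂L/∂y = 2(y - t) = 2(2 - 0) = 4
∂y/∂w = x = 3
∂L/∂w = 4 × 3 = 12

Claimed value: 11
Incorrect: The correct gradient is 12.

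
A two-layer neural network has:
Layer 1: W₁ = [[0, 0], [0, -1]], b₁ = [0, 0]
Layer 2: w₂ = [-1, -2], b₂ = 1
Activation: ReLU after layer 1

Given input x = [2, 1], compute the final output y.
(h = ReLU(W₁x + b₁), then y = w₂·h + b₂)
y = 1

Layer 1 pre-activation: z₁ = [0, -1]
After ReLU: h = [0, 0]
Layer 2 output: y = -1×0 + -2×0 + 1 = 1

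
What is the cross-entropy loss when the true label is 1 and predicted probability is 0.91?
L = 0.09431

L = -1·log(0.91) - 0·log(0.09) = -log(0.91) = 0.09431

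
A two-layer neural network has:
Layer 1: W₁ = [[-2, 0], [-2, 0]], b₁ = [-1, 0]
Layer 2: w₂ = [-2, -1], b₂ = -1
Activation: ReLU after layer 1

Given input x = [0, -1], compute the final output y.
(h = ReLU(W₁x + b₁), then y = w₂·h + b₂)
y = -1

Layer 1 pre-activation: z₁ = [-1, 0]
After ReLU: h = [0, 0]
Layer 2 output: y = -2×0 + -1×0 + -1 = -1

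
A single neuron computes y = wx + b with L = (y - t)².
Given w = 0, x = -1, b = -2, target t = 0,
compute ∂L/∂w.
∂L/∂w = 4

y = wx + b = (0)(-1) + -2 = -2
∂L/∂y = 2(y - t) = 2(-2 - 0) = -4
∂y/∂w = x = -1
∂L/∂w = ∂L/∂y · ∂y/∂w = -4 × -1 = 4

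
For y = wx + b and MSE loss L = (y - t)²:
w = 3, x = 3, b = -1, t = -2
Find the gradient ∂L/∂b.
∂L/∂b = 20

y = wx + b = (3)(3) + -1 = 8
∂L/∂y = 2(y - t) = 2(8 - -2) = 20
∂y/∂b = 1
∂L/∂b = ∂L/∂y · ∂y/∂b = 20 × 1 = 20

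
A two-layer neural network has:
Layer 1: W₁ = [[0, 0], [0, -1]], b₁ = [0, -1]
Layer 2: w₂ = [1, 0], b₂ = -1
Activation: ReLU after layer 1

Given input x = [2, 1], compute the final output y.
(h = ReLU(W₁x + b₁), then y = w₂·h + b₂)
y = -1

Layer 1 pre-activation: z₁ = [0, -2]
After ReLU: h = [0, 0]
Layer 2 output: y = 1×0 + 0×0 + -1 = -1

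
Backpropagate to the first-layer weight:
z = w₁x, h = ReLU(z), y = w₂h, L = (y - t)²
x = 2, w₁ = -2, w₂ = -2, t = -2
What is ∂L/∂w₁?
∂L/∂w₁ = 0

Forward pass:
z = w₁x = -2×2 = -4
h = ReLU(-4) = 0
y = w₂h = -2×0 = 0

Backward pass:
∂L/∂y = 2(y - t) = 2(0 - -2) = 4
∂y/∂h = w₂ = -2
∂h/∂z = 0 (ReLU derivative)
∂z/∂w₁ = x = 2

∂L/∂w₁ = 4 × -2 × 0 × 2 = 0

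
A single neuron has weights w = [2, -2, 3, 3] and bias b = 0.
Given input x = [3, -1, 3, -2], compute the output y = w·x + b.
y = 11

y = (2)(3) + (-2)(-1) + (3)(3) + (3)(-2) + 0 = 11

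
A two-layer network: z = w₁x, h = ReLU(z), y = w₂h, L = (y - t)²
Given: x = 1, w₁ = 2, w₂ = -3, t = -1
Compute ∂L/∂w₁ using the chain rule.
∂L/∂w₁ = 30

Forward pass:
z = w₁x = 2×1 = 2
h = ReLU(2) = 2
y = w₂h = -3×2 = -6

Backward pass:
∂L/∂y = 2(y - t) = 2(-6 - -1) = -10
∂y/∂h = w₂ = -3
∂h/∂z = 1 (ReLU derivative)
∂z/∂w₁ = x = 1

∂L/∂w₁ = -10 × -3 × 1 × 1 = 30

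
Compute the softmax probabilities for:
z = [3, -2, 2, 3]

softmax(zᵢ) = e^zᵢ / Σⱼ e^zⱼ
p = [0.4211, 0.0028, 0.1549, 0.4211]

exp(z) = [20.09, 0.1353, 7.389, 20.09]
Sum = 47.7
p = [0.4211, 0.0028, 0.1549, 0.4211]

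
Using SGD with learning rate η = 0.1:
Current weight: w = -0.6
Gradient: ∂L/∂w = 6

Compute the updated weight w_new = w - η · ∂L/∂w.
w_new = -1.2

w_new = w - η·∂L/∂w = -0.6 - 0.1×(6) = -0.6 - (0.6) = -1.2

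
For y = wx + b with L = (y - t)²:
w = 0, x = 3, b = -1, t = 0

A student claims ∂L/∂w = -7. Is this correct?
Incorrect

y = (0)(3) + -1 = -1
∂L/∂y = 2(y - t) = 2(-1 - 0) = -2
∂y/∂w = x = 3
∂L/∂w = -2 × 3 = -6

Claimed value: -7
Incorrect: The correct gradient is -6.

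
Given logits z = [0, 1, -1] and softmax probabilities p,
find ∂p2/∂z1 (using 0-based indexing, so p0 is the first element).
∂p2/∂z1 = -0.05989

p = softmax(z) = [0.2447, 0.6652, 0.09003]
p2 = 0.09003, p1 = 0.6652

∂p2/∂z1 = -p2 × p1 = -0.09003 × 0.6652 = -0.05989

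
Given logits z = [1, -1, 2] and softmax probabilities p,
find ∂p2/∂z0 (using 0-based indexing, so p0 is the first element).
∂p2/∂z0 = -0.183

p = softmax(z) = [0.2595, 0.03512, 0.7054]
p2 = 0.7054, p0 = 0.2595

∂p2/∂z0 = -p2 × p0 = -0.7054 × 0.2595 = -0.183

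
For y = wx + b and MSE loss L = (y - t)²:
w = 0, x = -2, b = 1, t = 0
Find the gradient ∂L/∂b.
∂L/∂b = 2

y = wx + b = (0)(-2) + 1 = 1
∂L/∂y = 2(y - t) = 2(1 - 0) = 2
∂y/∂b = 1
∂L/∂b = ∂L/∂y · ∂y/∂b = 2 × 1 = 2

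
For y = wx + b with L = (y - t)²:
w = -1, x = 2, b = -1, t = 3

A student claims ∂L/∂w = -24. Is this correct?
Correct

y = (-1)(2) + -1 = -3
∂L/∂y = 2(y - t) = 2(-3 - 3) = -12
∂y/∂w = x = 2
∂L/∂w = -12 × 2 = -24

Claimed value: -24
Correct: The correct gradient is -24.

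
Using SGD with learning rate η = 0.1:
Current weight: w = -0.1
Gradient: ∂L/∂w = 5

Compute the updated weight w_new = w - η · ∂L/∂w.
w_new = -0.6

w_new = w - η·∂L/∂w = -0.1 - 0.1×(5) = -0.1 - (0.5) = -0.6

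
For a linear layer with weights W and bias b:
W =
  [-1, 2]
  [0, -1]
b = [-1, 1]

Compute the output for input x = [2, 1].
y = [-1, 0]

Wx = [-1×2 + 2×1, 0×2 + -1×1]
   = [0, -1]
y = Wx + b = [0 + -1, -1 + 1] = [-1, 0]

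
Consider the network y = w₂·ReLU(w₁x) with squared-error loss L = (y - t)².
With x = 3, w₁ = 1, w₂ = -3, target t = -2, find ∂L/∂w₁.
∂L/∂w₁ = 126

Forward pass:
z = w₁x = 1×3 = 3
h = ReLU(3) = 3
y = w₂h = -3×3 = -9

Backward pass:
∂L/∂y = 2(y - t) = 2(-9 - -2) = -14
∂y/∂h = w₂ = -3
∂h/∂z = 1 (ReLU derivative)
∂z/∂w₁ = x = 3

∂L/∂w₁ = -14 × -3 × 1 × 3 = 126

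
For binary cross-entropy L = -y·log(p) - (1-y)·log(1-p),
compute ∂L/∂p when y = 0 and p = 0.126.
∂L/∂p = 1.144

∂L/∂p = -y/p + (1-y)/(1-p) = 0 + 1/0.874 = 1.144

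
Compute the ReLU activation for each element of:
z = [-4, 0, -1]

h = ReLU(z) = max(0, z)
h = [0, 0, 0]

ReLU applied element-wise: max(0,-4)=0, max(0,0)=0, max(0,-1)=0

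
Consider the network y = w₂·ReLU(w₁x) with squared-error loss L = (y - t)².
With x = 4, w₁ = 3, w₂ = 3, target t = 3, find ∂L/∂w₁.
∂L/∂w₁ = 792

Forward pass:
z = w₁x = 3×4 = 12
h = ReLU(12) = 12
y = w₂h = 3×12 = 36

Backward pass:
∂L/∂y = 2(y - t) = 2(36 - 3) = 66
∂y/∂h = w₂ = 3
∂h/∂z = 1 (ReLU derivative)
∂z/∂w₁ = x = 4

∂L/∂w₁ = 66 × 3 × 1 × 4 = 792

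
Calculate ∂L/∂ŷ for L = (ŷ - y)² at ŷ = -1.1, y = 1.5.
∂L/∂ŷ = -5.2

∂L/∂ŷ = 2(ŷ - y) = 2(-1.1 - 1.5) = 2(-2.6) = -5.2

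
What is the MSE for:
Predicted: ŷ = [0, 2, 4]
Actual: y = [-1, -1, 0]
MSE = 8.667

MSE = (1/3)((0--1)² + (2--1)² + (4-0)²) = (1/3)(1 + 9 + 16) = 8.667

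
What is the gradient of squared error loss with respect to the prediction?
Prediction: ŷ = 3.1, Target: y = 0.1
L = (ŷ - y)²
∂L/∂ŷ = 6.0

∂L/∂ŷ = 2(ŷ - y) = 2(3.1 - 0.1) = 2(3.0) = 6.0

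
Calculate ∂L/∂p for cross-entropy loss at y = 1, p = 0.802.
∂L/∂p = -1.247

∂L/∂p = -y/p + (1-y)/(1-p) = -1/0.802 + 0 = -1.247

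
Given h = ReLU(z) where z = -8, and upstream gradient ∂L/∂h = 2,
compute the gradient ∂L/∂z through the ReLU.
∂L/∂z = 0

h = ReLU(-8) = 0
Since z < 0: ∂h/∂z = 0
∂L/∂z = ∂L/∂h · ∂h/∂z = 2 × 0 = 0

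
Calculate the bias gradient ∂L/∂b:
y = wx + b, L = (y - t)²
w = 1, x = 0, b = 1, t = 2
∂L/∂b = -2

y = wx + b = (1)(0) + 1 = 1
∂L/∂y = 2(y - t) = 2(1 - 2) = -2
∂y/∂b = 1
∂L/∂b = ∂L/∂y · ∂y/∂b = -2 × 1 = -2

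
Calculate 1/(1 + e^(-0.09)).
0.5225

sigmoid(0.09) = 1/(1 + e^(-0.09)) = 1/(1 + 0.9139) = 0.5225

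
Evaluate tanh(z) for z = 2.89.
0.9938

tanh(2.89) = (e^(2.89) - e^(-2.89))/(e^(2.89) + e^(-2.89)) = 0.9938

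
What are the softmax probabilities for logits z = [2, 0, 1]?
p = [0.6652, 0.09, 0.2447]

exp(z) = [7.389, 1, 2.718]
Sum = 11.11
p = [0.6652, 0.09, 0.2447]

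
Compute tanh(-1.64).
-0.9275

tanh(-1.64) = (e^(-1.64) - e^(1.64))/(e^(-1.64) + e^(1.64)) = -0.9275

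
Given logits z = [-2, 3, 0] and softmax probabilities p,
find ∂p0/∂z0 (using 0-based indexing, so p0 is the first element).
∂p0/∂z0 = 0.006337

p = softmax(z) = [0.006377, 0.9465, 0.04712]
p0 = 0.006377

∂p0/∂z0 = p0(1 - p0) = 0.006377 × (1 - 0.006377) = 0.006337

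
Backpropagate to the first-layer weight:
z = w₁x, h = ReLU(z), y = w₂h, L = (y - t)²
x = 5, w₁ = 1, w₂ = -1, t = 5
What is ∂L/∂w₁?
∂L/∂w₁ = 100

Forward pass:
z = w₁x = 1×5 = 5
h = ReLU(5) = 5
y = w₂h = -1×5 = -5

Backward pass:
∂L/∂y = 2(y - t) = 2(-5 - 5) = -20
∂y/∂h = w₂ = -1
∂h/∂z = 1 (ReLU derivative)
∂z/∂w₁ = x = 5

∂L/∂w₁ = -20 × -1 × 1 × 5 = 100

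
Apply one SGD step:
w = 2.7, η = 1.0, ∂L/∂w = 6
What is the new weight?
w_new = -3.3

w_new = w - η·∂L/∂w = 2.7 - 1.0×(6) = 2.7 - (6) = -3.3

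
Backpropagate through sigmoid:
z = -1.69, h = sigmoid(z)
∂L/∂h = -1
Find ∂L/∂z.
∂L/∂z = -0.1315

σ(-1.69) = 0.1558
σ'(-1.69) = σ(-1.69)(1 - σ(-1.69)) = 0.1558 × 0.8442 = 0.1315
∂L/∂z = ∂L/∂h · σ'(z) = -1 × 0.1315 = -0.1315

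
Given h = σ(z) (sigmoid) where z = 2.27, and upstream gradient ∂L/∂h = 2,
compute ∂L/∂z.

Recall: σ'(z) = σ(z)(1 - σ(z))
∂L/∂z = 0.1697

σ(2.27) = 0.9064
σ'(2.27) = σ(2.27)(1 - σ(2.27)) = 0.9064 × 0.09364 = 0.08487
∂L/∂z = ∂L/∂h · σ'(z) = 2 × 0.08487 = 0.1697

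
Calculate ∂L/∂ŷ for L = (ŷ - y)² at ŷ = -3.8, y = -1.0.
∂L/∂ŷ = -5.6

∂L/∂ŷ = 2(ŷ - y) = 2(-3.8 - -1.0) = 2(-2.8) = -5.6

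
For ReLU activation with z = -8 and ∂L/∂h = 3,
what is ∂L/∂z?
∂L/∂z = 0

h = ReLU(-8) = 0
Since z < 0: ∂h/∂z = 0
∂L/∂z = ∂L/∂h · ∂h/∂z = 3 × 0 = 0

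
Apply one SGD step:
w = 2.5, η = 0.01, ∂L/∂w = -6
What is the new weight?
w_new = 2.56

w_new = w - η·∂L/∂w = 2.5 - 0.01×(-6) = 2.5 - (-0.06) = 2.56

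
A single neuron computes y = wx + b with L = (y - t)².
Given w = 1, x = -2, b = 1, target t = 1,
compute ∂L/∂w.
∂L/∂w = 8

y = wx + b = (1)(-2) + 1 = -1
∂L/∂y = 2(y - t) = 2(-1 - 1) = -4
∂y/∂w = x = -2
∂L/∂w = ∂L/∂y · ∂y/∂w = -4 × -2 = 8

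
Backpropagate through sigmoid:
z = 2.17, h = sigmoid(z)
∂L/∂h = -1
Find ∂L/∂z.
∂L/∂z = -0.09198

σ(2.17) = 0.8975
σ'(2.17) = σ(2.17)(1 - σ(2.17)) = 0.8975 × 0.1025 = 0.09198
∂L/∂z = ∂L/∂h · σ'(z) = -1 × 0.09198 = -0.09198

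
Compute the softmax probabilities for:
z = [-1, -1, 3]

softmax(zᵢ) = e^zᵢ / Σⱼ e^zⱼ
p = [0.0177, 0.0177, 0.9647]

exp(z) = [0.3679, 0.3679, 20.09]
Sum = 20.82
p = [0.0177, 0.0177, 0.9647]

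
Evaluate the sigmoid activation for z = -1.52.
0.1795

sigmoid(-1.52) = 1/(1 + e^(1.52)) = 1/(1 + 4.572) = 0.1795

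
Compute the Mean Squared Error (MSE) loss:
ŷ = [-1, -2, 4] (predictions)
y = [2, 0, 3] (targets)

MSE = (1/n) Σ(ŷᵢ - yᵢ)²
MSE = 4.667

MSE = (1/3)((-1-2)² + (-2-0)² + (4-3)²) = (1/3)(9 + 4 + 1) = 4.667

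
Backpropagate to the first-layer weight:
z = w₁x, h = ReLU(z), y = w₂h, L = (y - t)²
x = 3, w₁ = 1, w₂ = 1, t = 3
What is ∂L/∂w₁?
∂L/∂w₁ = 0

Forward pass:
z = w₁x = 1×3 = 3
h = ReLU(3) = 3
y = w₂h = 1×3 = 3

Backward pass:
∂L/∂y = 2(y - t) = 2(3 - 3) = 0
∂y/∂h = w₂ = 1
∂h/∂z = 1 (ReLU derivative)
∂z/∂w₁ = x = 3

∂L/∂w₁ = 0 × 1 × 1 × 3 = 0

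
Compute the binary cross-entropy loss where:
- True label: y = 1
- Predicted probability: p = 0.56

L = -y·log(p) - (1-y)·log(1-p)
L = 0.5798

L = -1·log(0.56) - 0·log(0.44) = -log(0.56) = 0.5798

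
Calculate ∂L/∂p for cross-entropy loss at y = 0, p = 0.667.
∂L/∂p = 3.003

∂L/∂p = -y/p + (1-y)/(1-p) = 0 + 1/0.333 = 3.003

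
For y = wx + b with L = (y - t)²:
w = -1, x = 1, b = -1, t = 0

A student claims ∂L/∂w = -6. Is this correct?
Incorrect

y = (-1)(1) + -1 = -2
∂L/∂y = 2(y - t) = 2(-2 - 0) = -4
∂y/∂w = x = 1
∂L/∂w = -4 × 1 = -4

Claimed value: -6
Incorrect: The correct gradient is -4.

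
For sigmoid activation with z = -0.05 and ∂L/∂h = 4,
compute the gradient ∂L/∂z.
∂L/∂z = 0.9994

σ(-0.05) = 0.4875
σ'(-0.05) = σ(-0.05)(1 - σ(-0.05)) = 0.4875 × 0.5125 = 0.2498
∂L/∂z = ∂L/∂h · σ'(z) = 4 × 0.2498 = 0.9994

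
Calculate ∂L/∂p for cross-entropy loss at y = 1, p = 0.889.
∂L/∂p = -1.125

∂L/∂p = -y/p + (1-y)/(1-p) = -1/0.889 + 0 = -1.125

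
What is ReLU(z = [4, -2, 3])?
h = [4, 0, 3]

ReLU applied element-wise: max(0,4)=4, max(0,-2)=0, max(0,3)=3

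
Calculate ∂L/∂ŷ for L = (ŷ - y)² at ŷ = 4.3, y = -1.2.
∂L/∂ŷ = 11.0

∂L/∂ŷ = 2(ŷ - y) = 2(4.3 - -1.2) = 2(5.5) = 11.0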